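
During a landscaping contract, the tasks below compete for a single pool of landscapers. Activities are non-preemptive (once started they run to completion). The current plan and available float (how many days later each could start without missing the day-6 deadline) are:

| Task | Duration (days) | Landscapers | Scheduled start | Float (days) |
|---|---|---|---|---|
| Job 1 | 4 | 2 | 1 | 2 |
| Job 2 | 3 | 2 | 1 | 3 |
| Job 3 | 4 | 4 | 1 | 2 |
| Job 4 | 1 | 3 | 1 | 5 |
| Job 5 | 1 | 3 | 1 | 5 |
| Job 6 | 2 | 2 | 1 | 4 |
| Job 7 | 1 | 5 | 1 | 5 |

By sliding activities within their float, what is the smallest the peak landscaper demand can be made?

8

Early-start (Job 1@1, Job 2@1, Job 3@1, Job 4@1, Job 5@1, Job 6@1, Job 7@1) gives peak 21: d1:21  d2:10  d3:8  d4:6  d5:0  d6:0.
Shift Job 4→5, Job 5→5, Job 6→4, Job 7→6.
Schedule Job 1@1, Job 2@1, Job 3@1, Job 4@5, Job 5@5, Job 6@4, Job 7@6: d1:8  d2:8  d3:8  d4:8  d5:8  d6:5 — peak 8.
Total landscaper-days = 45 over 6 days ⇒ peak ≥ ⌈45/6⌉ = 8, so 8 is optimal.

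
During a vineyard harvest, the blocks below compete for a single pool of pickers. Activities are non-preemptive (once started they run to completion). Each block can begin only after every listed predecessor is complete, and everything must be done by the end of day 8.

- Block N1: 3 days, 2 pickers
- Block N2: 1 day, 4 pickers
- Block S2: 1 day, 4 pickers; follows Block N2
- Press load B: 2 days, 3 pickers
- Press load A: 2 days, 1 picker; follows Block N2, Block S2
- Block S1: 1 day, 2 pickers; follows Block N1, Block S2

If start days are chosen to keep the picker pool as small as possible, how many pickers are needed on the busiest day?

Early-start (Block N1@1, Block N2@1, Block S2@2, Press load B@1, Press load A@3, Block S1@4) gives peak 9: d1:9  d2:9  d3:3  d4:3  d5:0  d6:0  d7:0  d8:0.
Shift Block N2→4, Block S2→5, Press load B→6, Press load A→6, Block S1→8.
Schedule Block N1@1, Block N2@4, Block S2@5, Press load B@6, Press load A@6, Block S1@8: d1:2  d2:2  d3:2  d4:4  d5:4  d6:4  d7:4  d8:2 — peak 4.

4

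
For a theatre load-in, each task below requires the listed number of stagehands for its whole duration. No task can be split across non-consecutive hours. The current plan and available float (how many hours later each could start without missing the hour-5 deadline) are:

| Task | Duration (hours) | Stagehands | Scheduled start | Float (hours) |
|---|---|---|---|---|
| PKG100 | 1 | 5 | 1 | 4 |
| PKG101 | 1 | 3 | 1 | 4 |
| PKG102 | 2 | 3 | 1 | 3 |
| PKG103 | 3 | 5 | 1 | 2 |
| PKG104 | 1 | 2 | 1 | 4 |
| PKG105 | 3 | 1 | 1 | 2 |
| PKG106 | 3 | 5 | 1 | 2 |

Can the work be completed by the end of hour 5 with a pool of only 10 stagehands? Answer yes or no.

no

The minimum achievable peak is 11; 10 < 11, so no feasible schedule stays within the cap.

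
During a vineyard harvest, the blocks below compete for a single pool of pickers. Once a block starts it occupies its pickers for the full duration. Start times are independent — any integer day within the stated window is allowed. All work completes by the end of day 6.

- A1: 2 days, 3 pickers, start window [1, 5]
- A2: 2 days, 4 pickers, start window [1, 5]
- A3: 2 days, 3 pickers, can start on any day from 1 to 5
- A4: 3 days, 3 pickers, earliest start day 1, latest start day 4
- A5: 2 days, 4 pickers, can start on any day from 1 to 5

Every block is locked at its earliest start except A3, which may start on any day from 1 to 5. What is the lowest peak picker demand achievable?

A3@1: d1:17  d2:17  d3:3  d4:0  d5:0  d6:0 → peak 17
A3@2: d1:14  d2:17  d3:6  d4:0  d5:0  d6:0 → peak 17
A3@3: d1:14  d2:14  d3:6  d4:3  d5:0  d6:0 → peak 14
A3@4: d1:14  d2:14  d3:3  d4:3  d5:3  d6:0 → peak 14
A3@5: d1:14  d2:14  d3:3  d4:0  d5:3  d6:3 → peak 14
Best is A3@3, peak 14.

14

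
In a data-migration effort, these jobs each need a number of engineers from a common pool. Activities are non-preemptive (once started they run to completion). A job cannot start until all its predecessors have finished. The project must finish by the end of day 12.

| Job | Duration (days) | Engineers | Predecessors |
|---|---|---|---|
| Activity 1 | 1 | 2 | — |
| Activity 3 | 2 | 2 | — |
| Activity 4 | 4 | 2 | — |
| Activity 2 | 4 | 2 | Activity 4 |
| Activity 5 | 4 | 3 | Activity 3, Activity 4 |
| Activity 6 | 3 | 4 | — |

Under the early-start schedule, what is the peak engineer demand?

Early-start schedule: Activity 1@1, Activity 3@1, Activity 4@1, Activity 2@5, Activity 5@5, Activity 6@1.
Load per day: day 1: 10, day 2: 8, day 3: 6, day 4: 2, day 5: 5, day 6: 5, day 7: 5, day 8: 5, day 9: 0, day 10: 0, day 11: 0, day 12: 0.
Peak is 10.

10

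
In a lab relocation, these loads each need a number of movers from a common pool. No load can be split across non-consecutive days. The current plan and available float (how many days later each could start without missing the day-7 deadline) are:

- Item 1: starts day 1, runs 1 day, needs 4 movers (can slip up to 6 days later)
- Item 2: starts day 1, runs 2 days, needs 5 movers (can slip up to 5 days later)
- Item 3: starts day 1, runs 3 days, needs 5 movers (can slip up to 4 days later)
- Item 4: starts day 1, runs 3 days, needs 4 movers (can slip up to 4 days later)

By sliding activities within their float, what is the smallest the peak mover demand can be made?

Early-start (Item 1@1, Item 2@1, Item 3@1, Item 4@1) gives peak 18: d1:18  d2:14  d3:9  d4:0  d5:0  d6:0  d7:0.
Shift Item 3→3, Item 4→2.
Schedule Item 1@1, Item 2@1, Item 3@3, Item 4@2: d1:9  d2:9  d3:9  d4:9  d5:5  d6:0  d7:0 — peak 9.

9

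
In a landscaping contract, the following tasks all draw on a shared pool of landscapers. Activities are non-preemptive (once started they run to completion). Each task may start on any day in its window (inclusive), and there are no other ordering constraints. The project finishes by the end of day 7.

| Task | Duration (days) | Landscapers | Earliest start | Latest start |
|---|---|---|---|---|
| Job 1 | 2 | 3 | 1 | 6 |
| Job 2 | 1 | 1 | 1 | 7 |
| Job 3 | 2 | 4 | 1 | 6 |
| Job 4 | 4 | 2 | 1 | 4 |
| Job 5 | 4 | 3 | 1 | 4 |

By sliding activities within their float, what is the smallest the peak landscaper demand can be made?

6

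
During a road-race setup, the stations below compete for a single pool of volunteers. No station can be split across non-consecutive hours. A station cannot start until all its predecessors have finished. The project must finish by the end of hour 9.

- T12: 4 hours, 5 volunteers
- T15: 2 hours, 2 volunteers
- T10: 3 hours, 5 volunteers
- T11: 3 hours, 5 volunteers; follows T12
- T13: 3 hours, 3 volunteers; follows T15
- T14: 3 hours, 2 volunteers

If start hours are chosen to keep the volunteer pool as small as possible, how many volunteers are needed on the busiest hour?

Early-start (T12@1, T15@1, T10@1, T11@5, T13@3, T14@1) gives peak 15: h1:14  h2:14  h3:15  h4:8  h5:8  h6:5  h7:5  h8:0  h9:0.
Shift T10→3, T13→6, T14→6.
Schedule T12@1, T15@1, T10@3, T11@5, T13@6, T14@6: h1:7  h2:7  h3:10  h4:10  h5:10  h6:10  h7:10  h8:5  h9:0 — peak 10.

10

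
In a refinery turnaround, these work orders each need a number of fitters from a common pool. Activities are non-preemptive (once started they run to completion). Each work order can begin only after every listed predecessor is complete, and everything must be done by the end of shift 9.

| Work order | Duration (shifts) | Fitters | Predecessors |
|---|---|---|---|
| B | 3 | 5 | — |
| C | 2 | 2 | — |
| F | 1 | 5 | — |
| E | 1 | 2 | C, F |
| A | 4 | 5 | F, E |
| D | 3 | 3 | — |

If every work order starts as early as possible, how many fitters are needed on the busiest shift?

Early-start schedule: B@1, C@1, F@1, E@3, A@4, D@1.
Load per shift: shift 1: 15, shift 2: 10, shift 3: 10, shift 4: 5, shift 5: 5, shift 6: 5, shift 7: 5, shift 8: 0, shift 9: 0.
Peak is 15.

15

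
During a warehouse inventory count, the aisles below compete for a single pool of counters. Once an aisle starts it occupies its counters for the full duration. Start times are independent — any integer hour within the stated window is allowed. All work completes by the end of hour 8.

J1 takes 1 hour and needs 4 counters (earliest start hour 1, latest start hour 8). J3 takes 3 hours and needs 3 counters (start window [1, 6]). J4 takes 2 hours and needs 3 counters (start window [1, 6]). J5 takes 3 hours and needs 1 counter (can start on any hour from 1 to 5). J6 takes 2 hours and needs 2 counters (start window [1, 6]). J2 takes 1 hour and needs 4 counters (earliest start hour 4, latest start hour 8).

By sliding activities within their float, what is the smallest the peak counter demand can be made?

5

Early-start (J1@1, J3@1, J4@1, J5@1, J6@1, J2@4) gives peak 13: h1:13  h2:9  h3:4  h4:4  h5:0  h6:0  h7:0  h8:0.
Shift J3→2, J4→5, J6→4, J2→7.
Schedule J1@1, J3@2, J4@5, J5@1, J6@4, J2@7: h1:5  h2:4  h3:4  h4:5  h5:5  h6:3  h7:4  h8:0 — peak 5.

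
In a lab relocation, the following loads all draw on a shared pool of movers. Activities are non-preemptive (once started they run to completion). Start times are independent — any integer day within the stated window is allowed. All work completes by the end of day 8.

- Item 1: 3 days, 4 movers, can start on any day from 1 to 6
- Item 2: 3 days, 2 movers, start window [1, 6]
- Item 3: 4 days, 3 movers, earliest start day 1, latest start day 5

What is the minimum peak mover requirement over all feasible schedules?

5

Early-start (Item 1@1, Item 2@1, Item 3@1) gives peak 9: d1:9  d2:9  d3:9  d4:3  d5:0  d6:0  d7:0  d8:0.
Shift Item 2→4, Item 3→4.
Schedule Item 1@1, Item 2@4, Item 3@4: d1:4  d2:4  d3:4  d4:5  d5:5  d6:5  d7:3  d8:0 — peak 5.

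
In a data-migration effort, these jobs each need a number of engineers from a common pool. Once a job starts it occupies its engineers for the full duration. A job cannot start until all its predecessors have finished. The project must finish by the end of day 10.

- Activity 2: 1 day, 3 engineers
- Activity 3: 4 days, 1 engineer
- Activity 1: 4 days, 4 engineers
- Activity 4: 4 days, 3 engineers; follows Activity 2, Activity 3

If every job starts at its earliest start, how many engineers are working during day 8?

3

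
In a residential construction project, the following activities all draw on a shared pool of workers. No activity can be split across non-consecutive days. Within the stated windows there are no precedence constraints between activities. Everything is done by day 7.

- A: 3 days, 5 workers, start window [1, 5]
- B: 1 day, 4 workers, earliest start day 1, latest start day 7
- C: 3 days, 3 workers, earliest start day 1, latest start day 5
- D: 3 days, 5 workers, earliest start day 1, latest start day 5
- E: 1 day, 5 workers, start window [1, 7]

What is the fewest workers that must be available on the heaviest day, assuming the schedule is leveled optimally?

Early-start (A@1, B@1, C@1, D@1, E@1) gives peak 22: d1:22  d2:13  d3:13  d4:0  d5:0  d6:0  d7:0.
Shift C→2, D→4, E→7.
Schedule A@1, B@1, C@2, D@4, E@7: d1:9  d2:8  d3:8  d4:8  d5:5  d6:5  d7:5 — peak 9.

9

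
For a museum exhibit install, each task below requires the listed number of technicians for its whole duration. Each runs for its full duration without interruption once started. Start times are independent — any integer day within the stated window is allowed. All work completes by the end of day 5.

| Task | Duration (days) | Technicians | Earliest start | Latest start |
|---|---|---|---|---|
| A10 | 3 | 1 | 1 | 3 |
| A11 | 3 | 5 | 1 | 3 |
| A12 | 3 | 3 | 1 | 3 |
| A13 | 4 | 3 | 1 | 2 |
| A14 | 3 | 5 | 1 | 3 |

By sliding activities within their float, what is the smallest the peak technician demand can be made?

Schedule A10@1, A11@1, A12@1, A13@1, A14@1: d1:17  d2:17  d3:17  d4:3  d5:0 — peak 17.

17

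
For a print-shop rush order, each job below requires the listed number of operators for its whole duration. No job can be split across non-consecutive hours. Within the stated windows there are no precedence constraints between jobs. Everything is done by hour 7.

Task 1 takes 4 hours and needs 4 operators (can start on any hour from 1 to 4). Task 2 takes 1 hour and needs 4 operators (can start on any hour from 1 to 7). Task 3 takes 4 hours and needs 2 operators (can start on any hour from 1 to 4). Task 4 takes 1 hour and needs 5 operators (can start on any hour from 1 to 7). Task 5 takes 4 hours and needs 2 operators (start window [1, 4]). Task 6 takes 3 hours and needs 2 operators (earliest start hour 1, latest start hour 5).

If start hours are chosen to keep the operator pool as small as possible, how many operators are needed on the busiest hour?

Early-start (Task 1@1, Task 2@1, Task 3@1, Task 4@1, Task 5@1, Task 6@1) gives peak 19: h1:19  h2:10  h3:10  h4:8  h5:0  h6:0  h7:0.
Shift Task 3→2, Task 4→6, Task 5→2, Task 6→5.
Schedule Task 1@1, Task 2@1, Task 3@2, Task 4@6, Task 5@2, Task 6@5: h1:8  h2:8  h3:8  h4:8  h5:6  h6:7  h7:2 — peak 8.

8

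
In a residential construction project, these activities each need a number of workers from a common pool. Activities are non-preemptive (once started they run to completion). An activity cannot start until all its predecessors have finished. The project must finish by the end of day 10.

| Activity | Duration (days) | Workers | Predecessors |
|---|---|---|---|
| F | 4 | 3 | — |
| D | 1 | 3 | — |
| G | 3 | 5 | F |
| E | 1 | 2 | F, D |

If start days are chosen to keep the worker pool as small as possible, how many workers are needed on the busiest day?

Early-start (F@1, D@1, G@5, E@5) gives peak 7: d1:6  d2:3  d3:3  d4:3  d5:7  d6:5  d7:5  d8:0  d9:0  d10:0.
Shift D→5, G→6, E→9.
Schedule F@1, D@5, G@6, E@9: d1:3  d2:3  d3:3  d4:3  d5:3  d6:5  d7:5  d8:5  d9:2  d10:0 — peak 5.

5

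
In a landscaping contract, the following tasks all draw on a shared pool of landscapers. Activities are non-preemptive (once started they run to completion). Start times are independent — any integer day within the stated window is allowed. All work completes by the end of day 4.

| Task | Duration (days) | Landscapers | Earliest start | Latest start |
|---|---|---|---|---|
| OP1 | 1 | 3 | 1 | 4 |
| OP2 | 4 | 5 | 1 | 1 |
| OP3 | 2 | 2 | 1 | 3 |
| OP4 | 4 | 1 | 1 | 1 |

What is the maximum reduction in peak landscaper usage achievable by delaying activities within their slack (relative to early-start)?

Early-start peak: d1:11  d2:8  d3:6  d4:6 ⇒ 11.
Leveled (OP1@1, OP2@1, OP3@2, OP4@1): d1:9  d2:8  d3:8  d4:6 ⇒ 9.
Reduction 11 − 9 = 2.

2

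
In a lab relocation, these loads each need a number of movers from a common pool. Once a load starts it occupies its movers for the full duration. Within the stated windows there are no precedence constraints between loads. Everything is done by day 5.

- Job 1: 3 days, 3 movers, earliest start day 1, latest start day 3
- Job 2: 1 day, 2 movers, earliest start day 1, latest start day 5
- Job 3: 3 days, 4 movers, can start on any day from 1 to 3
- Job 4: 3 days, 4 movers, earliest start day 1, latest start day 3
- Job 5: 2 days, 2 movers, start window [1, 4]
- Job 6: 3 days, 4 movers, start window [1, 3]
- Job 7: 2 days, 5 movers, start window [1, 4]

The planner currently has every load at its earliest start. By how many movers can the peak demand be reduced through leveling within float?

Early-start peak: d1:24  d2:22  d3:15  d4:0  d5:0 ⇒ 24.
Leveled (Job 1@1, Job 2@1, Job 3@1, Job 4@1, Job 5@1, Job 6@3, Job 7@4): d1:15  d2:13  d3:15  d4:9  d5:9 ⇒ 15.
Reduction 24 − 15 = 9.

9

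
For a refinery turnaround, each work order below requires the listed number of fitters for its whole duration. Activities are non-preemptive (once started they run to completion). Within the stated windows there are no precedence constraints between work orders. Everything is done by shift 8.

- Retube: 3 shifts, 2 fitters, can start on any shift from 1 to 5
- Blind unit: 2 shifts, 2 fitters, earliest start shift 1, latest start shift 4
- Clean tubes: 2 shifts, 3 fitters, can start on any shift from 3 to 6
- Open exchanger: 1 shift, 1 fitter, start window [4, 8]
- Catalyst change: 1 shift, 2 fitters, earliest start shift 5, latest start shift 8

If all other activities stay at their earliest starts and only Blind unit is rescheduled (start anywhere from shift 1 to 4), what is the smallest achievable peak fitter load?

5

Blind unit@1: s1:4  s2:4  s3:5  s4:4  s5:2  s6:0  s7:0  s8:0 → peak 5
Blind unit@2: s1:2  s2:4  s3:7  s4:4  s5:2  s6:0  s7:0  s8:0 → peak 7
Blind unit@3: s1:2  s2:2  s3:7  s4:6  s5:2  s6:0  s7:0  s8:0 → peak 7
Blind unit@4: s1:2  s2:2  s3:5  s4:6  s5:4  s6:0  s7:0  s8:0 → peak 6
Best is Blind unit@1, peak 5.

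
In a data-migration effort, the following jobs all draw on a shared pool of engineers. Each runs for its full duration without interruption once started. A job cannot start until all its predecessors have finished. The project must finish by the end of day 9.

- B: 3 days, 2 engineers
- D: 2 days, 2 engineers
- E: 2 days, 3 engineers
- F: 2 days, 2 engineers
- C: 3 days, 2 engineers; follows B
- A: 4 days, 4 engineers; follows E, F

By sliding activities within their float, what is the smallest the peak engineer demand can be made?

6

Early-start (B@1, D@1, E@1, F@1, C@4, A@3) gives peak 9: d1:9  d2:9  d3:6  d4:6  d5:6  d6:6  d7:0  d8:0  d9:0.
Shift E→3, A→5.
Schedule B@1, D@1, E@3, F@1, C@4, A@5: d1:6  d2:6  d3:5  d4:5  d5:6  d6:6  d7:4  d8:4  d9:0 — peak 6.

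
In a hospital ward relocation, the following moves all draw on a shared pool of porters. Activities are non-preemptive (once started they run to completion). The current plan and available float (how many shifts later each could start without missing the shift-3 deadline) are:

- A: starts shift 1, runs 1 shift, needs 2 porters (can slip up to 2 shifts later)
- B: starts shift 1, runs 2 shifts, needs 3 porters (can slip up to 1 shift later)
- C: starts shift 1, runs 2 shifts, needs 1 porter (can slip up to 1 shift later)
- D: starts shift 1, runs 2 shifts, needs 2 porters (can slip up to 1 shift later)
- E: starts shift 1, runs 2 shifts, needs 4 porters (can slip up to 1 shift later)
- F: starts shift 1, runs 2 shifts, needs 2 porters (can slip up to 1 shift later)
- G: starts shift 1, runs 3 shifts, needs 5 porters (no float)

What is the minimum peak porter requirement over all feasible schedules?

Early-start (A@1, B@1, C@1, D@1, E@1, F@1, G@1) gives peak 19: s1:19  s2:17  s3:5.
Shift F→2.
Schedule A@1, B@1, C@1, D@1, E@1, F@2, G@1: s1:17  s2:17  s3:7 — peak 17.

17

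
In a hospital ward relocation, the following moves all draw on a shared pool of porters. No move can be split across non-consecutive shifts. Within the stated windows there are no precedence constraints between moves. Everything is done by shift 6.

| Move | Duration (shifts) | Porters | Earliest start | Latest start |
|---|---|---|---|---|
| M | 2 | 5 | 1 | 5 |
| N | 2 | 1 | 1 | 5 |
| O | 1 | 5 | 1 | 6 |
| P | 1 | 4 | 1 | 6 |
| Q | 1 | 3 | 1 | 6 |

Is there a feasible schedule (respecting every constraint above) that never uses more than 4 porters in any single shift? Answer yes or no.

The minimum achievable peak is 5; 4 < 5, so no feasible schedule stays within the cap.

no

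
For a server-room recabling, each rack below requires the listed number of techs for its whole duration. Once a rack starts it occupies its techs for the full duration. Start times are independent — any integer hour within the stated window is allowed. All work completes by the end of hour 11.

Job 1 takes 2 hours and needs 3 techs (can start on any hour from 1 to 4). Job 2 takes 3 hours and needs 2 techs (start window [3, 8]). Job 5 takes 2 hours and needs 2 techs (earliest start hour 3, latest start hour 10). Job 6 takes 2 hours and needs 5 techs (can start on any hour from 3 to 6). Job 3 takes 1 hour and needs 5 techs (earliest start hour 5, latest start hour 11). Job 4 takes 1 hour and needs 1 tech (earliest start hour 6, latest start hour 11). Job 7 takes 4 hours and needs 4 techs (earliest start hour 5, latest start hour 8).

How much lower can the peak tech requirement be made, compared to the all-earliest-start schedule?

5

Early-start peak: h1:3  h2:3  h3:9  h4:9  h5:11  h6:5  h7:4  h8:4  h9:0  h10:0  h11:0 ⇒ 11.
Leveled (Job 1@1, Job 2@5, Job 5@5, Job 6@3, Job 3@11, Job 4@6, Job 7@7): h1:3  h2:3  h3:5  h4:5  h5:4  h6:5  h7:6  h8:4  h9:4  h10:4  h11:5 ⇒ 6.
Reduction 11 − 6 = 5.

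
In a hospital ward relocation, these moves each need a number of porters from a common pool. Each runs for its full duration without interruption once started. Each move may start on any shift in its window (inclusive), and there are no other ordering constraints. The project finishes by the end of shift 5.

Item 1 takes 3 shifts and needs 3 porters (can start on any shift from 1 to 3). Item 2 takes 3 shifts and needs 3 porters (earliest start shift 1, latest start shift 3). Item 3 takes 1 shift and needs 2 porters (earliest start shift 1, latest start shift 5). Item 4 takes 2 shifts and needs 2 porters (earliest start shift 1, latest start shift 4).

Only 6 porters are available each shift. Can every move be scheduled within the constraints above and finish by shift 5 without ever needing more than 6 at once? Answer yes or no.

yes

Schedule Item 1@1, Item 2@1, Item 3@4, Item 4@4: s1:6  s2:6  s3:6  s4:4  s5:2 — peak 6 ≤ 6.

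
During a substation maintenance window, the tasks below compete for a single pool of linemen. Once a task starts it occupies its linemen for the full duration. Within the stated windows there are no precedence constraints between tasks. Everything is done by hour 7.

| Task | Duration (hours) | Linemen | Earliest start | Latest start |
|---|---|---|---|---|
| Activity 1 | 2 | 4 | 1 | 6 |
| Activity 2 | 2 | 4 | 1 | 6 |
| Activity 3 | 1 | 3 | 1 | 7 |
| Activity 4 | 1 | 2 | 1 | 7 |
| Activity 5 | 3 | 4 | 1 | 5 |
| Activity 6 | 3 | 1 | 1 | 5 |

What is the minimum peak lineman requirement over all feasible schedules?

7

Early-start (Activity 1@1, Activity 2@1, Activity 3@1, Activity 4@1, Activity 5@1, Activity 6@1) gives peak 18: h1:18  h2:13  h3:5  h4:0  h5:0  h6:0  h7:0.
Shift Activity 2→3, Activity 4→2, Activity 5→5, Activity 6→2.
Schedule Activity 1@1, Activity 2@3, Activity 3@1, Activity 4@2, Activity 5@5, Activity 6@2: h1:7  h2:7  h3:5  h4:5  h5:4  h6:4  h7:4 — peak 7.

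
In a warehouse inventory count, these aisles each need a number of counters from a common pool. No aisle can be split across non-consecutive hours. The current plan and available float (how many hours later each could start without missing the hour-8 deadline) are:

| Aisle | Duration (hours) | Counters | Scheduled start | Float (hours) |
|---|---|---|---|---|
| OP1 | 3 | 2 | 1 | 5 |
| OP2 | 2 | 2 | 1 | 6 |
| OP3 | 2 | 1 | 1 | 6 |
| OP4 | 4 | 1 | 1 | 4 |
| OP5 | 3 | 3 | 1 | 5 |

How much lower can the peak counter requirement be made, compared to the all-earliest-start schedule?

5

Early-start peak: h1:9  h2:9  h3:6  h4:1  h5:0  h6:0  h7:0  h8:0 ⇒ 9.
Leveled (OP1@1, OP2@1, OP3@3, OP4@3, OP5@5): h1:4  h2:4  h3:4  h4:2  h5:4  h6:4  h7:3  h8:0 ⇒ 4.
Reduction 9 − 4 = 5.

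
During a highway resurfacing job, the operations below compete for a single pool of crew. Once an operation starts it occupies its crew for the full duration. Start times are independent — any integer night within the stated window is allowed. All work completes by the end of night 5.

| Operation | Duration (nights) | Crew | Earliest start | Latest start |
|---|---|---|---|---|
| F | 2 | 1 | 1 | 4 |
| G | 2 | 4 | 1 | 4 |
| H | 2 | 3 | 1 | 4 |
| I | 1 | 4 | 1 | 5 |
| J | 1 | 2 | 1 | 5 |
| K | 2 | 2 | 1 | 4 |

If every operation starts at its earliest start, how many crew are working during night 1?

At early start, night 1 has: F, G, H, I, J, K.
Demand: 1 + 4 + 3 + 4 + 2 + 2 = 16.

16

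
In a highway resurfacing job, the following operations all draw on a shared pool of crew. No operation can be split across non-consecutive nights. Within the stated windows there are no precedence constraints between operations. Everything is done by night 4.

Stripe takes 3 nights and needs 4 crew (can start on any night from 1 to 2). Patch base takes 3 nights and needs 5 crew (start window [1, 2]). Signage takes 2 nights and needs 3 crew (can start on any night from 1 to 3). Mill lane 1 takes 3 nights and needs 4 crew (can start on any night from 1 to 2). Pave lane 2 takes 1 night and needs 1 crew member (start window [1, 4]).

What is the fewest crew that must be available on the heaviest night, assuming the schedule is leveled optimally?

Early-start (Stripe@1, Patch base@1, Signage@1, Mill lane 1@1, Pave lane 2@1) gives peak 17: n1:17  n2:16  n3:13  n4:0.
Shift Pave lane 2→3.
Schedule Stripe@1, Patch base@1, Signage@1, Mill lane 1@1, Pave lane 2@3: n1:16  n2:16  n3:14  n4:0 — peak 16.

16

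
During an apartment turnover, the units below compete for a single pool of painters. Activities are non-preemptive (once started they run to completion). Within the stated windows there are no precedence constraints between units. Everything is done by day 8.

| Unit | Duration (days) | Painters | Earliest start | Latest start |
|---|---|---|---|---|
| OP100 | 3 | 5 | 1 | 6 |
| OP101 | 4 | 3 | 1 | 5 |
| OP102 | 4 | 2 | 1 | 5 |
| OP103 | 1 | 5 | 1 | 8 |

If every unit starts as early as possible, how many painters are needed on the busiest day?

Early-start schedule: OP100@1, OP101@1, OP102@1, OP103@1.
Load per day: day 1: 15, day 2: 10, day 3: 10, day 4: 5, day 5: 0, day 6: 0, day 7: 0, day 8: 0.
Peak is 15.

15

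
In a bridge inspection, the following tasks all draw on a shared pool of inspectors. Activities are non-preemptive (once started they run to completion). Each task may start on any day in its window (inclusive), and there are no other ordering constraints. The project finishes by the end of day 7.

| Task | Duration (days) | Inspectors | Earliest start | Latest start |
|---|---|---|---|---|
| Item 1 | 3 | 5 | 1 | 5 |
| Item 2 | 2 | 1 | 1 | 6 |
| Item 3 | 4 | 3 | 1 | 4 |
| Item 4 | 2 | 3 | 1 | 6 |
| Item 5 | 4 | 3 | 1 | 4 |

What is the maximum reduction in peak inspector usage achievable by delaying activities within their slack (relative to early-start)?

Early-start peak: d1:15  d2:15  d3:11  d4:6  d5:0  d6:0  d7:0 ⇒ 15.
Leveled (Item 1@1, Item 2@3, Item 3@4, Item 4@1, Item 5@4): d1:8  d2:8  d3:6  d4:7  d5:6  d6:6  d7:6 ⇒ 8.
Reduction 15 − 8 = 7.

7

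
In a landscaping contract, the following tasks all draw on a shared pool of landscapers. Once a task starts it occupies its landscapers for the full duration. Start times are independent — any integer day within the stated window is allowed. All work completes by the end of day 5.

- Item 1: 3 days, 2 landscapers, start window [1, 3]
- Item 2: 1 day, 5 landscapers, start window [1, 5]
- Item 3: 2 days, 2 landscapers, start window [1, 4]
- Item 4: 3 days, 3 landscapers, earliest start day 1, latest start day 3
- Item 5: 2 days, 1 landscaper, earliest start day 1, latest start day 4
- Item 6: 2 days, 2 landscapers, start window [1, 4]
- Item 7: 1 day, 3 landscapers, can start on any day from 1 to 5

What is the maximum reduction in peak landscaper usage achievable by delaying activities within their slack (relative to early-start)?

11

Early-start peak: d1:18  d2:10  d3:5  d4:0  d5:0 ⇒ 18.
Leveled (Item 1@1, Item 2@1, Item 3@2, Item 4@2, Item 5@4, Item 6@4, Item 7@5): d1:7  d2:7  d3:7  d4:6  d5:6 ⇒ 7.
Reduction 18 − 7 = 11.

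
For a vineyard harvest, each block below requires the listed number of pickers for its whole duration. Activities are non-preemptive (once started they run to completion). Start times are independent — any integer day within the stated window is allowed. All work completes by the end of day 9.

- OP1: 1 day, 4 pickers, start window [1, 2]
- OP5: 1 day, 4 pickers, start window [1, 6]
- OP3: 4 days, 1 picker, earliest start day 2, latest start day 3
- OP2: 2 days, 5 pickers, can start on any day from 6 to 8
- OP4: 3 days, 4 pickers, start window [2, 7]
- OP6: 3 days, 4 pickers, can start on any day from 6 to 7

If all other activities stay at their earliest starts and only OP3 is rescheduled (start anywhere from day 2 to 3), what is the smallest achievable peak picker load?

9

OP3@2: d1:8  d2:5  d3:5  d4:5  d5:1  d6:9  d7:9  d8:4  d9:0 → peak 9
OP3@3: d1:8  d2:4  d3:5  d4:5  d5:1  d6:10  d7:9  d8:4  d9:0 → peak 10
Best is OP3@2, peak 9.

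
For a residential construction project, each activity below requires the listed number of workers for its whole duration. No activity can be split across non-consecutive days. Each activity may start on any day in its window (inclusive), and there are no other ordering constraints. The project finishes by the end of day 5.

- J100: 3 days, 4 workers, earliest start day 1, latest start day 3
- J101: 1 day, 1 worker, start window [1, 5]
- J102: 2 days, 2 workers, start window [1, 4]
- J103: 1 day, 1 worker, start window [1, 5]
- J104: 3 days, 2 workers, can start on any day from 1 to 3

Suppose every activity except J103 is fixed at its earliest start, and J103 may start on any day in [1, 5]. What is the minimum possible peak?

9

J103@1: d1:10  d2:8  d3:6  d4:0  d5:0 → peak 10
J103@2: d1:9  d2:9  d3:6  d4:0  d5:0 → peak 9
J103@3: d1:9  d2:8  d3:7  d4:0  d5:0 → peak 9
J103@4: d1:9  d2:8  d3:6  d4:1  d5:0 → peak 9
J103@5: d1:9  d2:8  d3:6  d4:0  d5:1 → peak 9
Best is J103@2, peak 9.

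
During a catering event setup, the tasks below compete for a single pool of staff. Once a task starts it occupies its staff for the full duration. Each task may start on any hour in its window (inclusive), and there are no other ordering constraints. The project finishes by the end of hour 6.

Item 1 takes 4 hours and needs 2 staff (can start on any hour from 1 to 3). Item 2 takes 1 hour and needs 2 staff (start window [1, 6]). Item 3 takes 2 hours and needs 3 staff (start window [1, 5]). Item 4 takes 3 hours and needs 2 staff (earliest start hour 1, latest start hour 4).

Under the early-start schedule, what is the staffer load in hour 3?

4

At early start, hour 3 has: Item 1, Item 4.
Demand: 2 + 2 = 4.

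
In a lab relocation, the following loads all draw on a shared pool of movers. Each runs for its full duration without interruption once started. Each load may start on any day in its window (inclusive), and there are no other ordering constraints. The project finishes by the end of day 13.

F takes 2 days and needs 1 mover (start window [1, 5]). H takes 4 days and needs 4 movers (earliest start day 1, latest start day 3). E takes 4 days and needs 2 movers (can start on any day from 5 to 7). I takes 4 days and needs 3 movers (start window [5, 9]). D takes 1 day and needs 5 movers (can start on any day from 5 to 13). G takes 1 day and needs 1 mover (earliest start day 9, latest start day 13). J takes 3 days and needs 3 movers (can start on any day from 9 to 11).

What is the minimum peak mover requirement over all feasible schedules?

Early-start (F@1, H@1, E@5, I@5, D@5, G@9, J@9) gives peak 10: d1:5  d2:5  d3:4  d4:4  d5:10  d6:5  d7:5  d8:5  d9:4  d10:3  d11:3  d12:0  d13:0.
Shift D→9, G→10, J→10.
Schedule F@1, H@1, E@5, I@5, D@9, G@10, J@10: d1:5  d2:5  d3:4  d4:4  d5:5  d6:5  d7:5  d8:5  d9:5  d10:4  d11:3  d12:3  d13:0 — peak 5.
Total mover-days = 53 over 13 days ⇒ peak ≥ ⌈53/13⌉ = 5, so 5 is optimal.

5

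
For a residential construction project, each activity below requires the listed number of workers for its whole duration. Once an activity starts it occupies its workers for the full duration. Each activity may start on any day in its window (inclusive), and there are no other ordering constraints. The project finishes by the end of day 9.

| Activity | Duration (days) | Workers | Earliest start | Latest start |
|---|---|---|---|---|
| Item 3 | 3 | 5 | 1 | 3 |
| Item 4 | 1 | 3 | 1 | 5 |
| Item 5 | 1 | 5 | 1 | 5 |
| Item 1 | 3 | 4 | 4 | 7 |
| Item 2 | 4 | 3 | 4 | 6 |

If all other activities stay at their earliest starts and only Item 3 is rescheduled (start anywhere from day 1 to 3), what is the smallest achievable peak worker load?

Item 3@1: d1:13  d2:5  d3:5  d4:7  d5:7  d6:7  d7:3  d8:0  d9:0 → peak 13
Item 3@2: d1:8  d2:5  d3:5  d4:12  d5:7  d6:7  d7:3  d8:0  d9:0 → peak 12
Item 3@3: d1:8  d2:0  d3:5  d4:12  d5:12  d6:7  d7:3  d8:0  d9:0 → peak 12
Best is Item 3@2, peak 12.

12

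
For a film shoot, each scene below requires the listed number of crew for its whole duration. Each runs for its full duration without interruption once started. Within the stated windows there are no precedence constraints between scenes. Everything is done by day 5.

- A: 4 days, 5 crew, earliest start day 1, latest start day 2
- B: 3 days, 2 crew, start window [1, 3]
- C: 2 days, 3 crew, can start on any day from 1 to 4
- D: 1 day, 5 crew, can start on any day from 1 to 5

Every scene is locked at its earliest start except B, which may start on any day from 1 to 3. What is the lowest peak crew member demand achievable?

13

B@1: d1:15  d2:10  d3:7  d4:5  d5:0 → peak 15
B@2: d1:13  d2:10  d3:7  d4:7  d5:0 → peak 13
B@3: d1:13  d2:8  d3:7  d4:7  d5:2 → peak 13
Best is B@2, peak 13.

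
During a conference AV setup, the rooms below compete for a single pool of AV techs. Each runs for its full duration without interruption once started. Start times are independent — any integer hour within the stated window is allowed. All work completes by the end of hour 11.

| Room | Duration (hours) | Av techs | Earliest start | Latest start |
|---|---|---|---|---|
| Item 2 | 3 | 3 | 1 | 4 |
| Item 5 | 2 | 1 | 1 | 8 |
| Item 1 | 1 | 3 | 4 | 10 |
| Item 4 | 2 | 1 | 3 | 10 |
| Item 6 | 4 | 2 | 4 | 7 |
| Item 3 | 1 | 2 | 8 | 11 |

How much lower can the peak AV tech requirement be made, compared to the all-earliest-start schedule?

3

Early-start peak: h1:4  h2:4  h3:4  h4:6  h5:2  h6:2  h7:2  h8:2  h9:0  h10:0  h11:0 ⇒ 6.
Leveled (Item 2@1, Item 5@4, Item 1@6, Item 4@4, Item 6@7, Item 3@11): h1:3  h2:3  h3:3  h4:2  h5:2  h6:3  h7:2  h8:2  h9:2  h10:2  h11:2 ⇒ 3.
Reduction 6 − 3 = 3.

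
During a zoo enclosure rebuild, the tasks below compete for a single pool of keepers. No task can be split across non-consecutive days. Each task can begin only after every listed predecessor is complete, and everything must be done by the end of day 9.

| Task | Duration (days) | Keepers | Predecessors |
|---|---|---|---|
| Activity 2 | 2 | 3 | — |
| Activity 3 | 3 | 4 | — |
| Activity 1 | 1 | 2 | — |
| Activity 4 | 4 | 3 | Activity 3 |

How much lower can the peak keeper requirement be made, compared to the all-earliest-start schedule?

4

Early-start peak: d1:9  d2:7  d3:4  d4:3  d5:3  d6:3  d7:3  d8:0  d9:0 ⇒ 9.
Leveled (Activity 2@1, Activity 3@3, Activity 1@1, Activity 4@6): d1:5  d2:3  d3:4  d4:4  d5:4  d6:3  d7:3  d8:3  d9:3 ⇒ 5.
Reduction 9 − 5 = 4.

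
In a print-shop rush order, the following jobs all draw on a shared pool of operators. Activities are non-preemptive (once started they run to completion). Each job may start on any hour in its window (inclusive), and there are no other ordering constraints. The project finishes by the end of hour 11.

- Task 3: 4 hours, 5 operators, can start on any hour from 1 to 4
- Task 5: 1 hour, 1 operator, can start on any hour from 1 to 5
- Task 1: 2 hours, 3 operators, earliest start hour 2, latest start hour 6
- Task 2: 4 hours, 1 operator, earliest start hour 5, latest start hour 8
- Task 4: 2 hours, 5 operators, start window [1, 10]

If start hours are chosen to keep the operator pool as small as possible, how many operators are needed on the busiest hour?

5

Early-start (Task 3@1, Task 5@1, Task 1@2, Task 2@5, Task 4@1) gives peak 13: h1:11  h2:13  h3:8  h4:5  h5:1  h6:1  h7:1  h8:1  h9:0  h10:0  h11:0.
Shift Task 5→5, Task 1→5, Task 4→9.
Schedule Task 3@1, Task 5@5, Task 1@5, Task 2@5, Task 4@9: h1:5  h2:5  h3:5  h4:5  h5:5  h6:4  h7:1  h8:1  h9:5  h10:5  h11:0 — peak 5.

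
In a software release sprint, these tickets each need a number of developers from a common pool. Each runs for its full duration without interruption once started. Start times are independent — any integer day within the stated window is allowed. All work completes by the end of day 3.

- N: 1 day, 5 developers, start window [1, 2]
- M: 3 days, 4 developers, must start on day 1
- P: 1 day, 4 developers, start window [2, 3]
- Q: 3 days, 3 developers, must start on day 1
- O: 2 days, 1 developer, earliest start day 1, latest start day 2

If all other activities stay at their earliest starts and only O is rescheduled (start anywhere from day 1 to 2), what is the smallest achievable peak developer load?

12

O@1: d1:13  d2:12  d3:7 → peak 13
O@2: d1:12  d2:12  d3:8 → peak 12
Best is O@2, peak 12.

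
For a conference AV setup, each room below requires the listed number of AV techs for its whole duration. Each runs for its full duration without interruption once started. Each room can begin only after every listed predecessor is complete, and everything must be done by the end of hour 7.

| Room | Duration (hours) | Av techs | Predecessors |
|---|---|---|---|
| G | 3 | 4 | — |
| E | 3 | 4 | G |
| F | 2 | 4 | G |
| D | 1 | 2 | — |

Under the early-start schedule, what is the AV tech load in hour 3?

4

At early start, hour 3 has: G.
Demand: 4 = 4.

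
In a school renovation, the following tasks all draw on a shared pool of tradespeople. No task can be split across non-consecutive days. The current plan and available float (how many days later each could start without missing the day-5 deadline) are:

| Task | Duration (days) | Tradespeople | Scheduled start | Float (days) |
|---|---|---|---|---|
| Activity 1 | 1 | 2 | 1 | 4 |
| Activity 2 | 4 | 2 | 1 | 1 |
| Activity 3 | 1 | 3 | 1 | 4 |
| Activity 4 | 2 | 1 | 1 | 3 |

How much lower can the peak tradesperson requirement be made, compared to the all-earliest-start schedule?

Early-start peak: d1:8  d2:3  d3:2  d4:2  d5:0 ⇒ 8.
Leveled (Activity 1@1, Activity 2@1, Activity 3@5, Activity 4@2): d1:4  d2:3  d3:3  d4:2  d5:3 ⇒ 4.
Reduction 8 − 4 = 4.

4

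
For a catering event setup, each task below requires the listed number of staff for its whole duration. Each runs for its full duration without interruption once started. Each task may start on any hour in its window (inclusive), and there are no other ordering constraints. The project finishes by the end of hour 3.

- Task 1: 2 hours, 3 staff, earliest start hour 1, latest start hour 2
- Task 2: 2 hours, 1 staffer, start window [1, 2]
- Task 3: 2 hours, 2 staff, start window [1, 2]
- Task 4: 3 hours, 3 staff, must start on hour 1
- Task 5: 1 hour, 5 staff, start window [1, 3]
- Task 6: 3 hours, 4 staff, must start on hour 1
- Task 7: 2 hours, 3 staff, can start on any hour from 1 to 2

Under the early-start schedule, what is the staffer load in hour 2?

16

At early start, hour 2 has: Task 1, Task 2, Task 3, Task 4, Task 6, Task 7.
Demand: 3 + 1 + 2 + 3 + 4 + 3 = 16.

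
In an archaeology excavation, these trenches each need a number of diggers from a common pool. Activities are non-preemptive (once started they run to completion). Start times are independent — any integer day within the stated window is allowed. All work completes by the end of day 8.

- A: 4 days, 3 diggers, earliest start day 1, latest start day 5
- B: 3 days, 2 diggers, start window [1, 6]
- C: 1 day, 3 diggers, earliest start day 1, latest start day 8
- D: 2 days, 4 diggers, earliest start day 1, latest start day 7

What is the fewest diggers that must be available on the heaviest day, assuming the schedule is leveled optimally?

Early-start (A@1, B@1, C@1, D@1) gives peak 12: d1:12  d2:9  d3:5  d4:3  d5:0  d6:0  d7:0  d8:0.
Shift C→5, D→6.
Schedule A@1, B@1, C@5, D@6: d1:5  d2:5  d3:5  d4:3  d5:3  d6:4  d7:4  d8:0 — peak 5.

5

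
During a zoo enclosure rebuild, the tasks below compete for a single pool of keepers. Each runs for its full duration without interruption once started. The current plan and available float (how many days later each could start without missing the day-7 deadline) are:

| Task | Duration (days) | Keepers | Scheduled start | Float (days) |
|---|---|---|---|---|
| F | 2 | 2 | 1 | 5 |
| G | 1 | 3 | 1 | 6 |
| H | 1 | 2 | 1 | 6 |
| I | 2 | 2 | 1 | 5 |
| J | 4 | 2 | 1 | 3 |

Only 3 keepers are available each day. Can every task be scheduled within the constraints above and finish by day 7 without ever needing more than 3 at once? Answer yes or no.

The minimum achievable peak is 4; 3 < 4, so no feasible schedule stays within the cap.

no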